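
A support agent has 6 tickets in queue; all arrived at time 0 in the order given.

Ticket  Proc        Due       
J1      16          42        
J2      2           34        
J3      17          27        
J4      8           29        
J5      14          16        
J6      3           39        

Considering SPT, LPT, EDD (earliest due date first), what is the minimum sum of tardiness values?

44

SPT (increasing processing time): J2 J6 J4 J5 J1 J3.
J2: 0→2, due 34, tardiness 0
J6: 2→5, due 39, tardiness 0
J4: 5→13, due 29, tardiness 0
J5: 13→27, due 16, tardiness 11
J1: 27→43, due 42, tardiness 1
J3: 43→60, due 27, tardiness 33
Sum = 0+0+0+11+1+33 = 45.
LPT (decreasing processing time): J3 J1 J5 J4 J6 J2.
J3: 0→17, due 27, tardiness 0
J1: 17→33, due 42, tardiness 0
J5: 33→47, due 16, tardiness 31
J4: 47→55, due 29, tardiness 26
J6: 55→58, due 39, tardiness 19
J2: 58→60, due 34, tardiness 26
Sum = 0+0+31+26+19+26 = 102.
EDD (increasing due date): J5 J3 J4 J2 J6 J1.
J5: 0→14, due 16, tardiness 0
J3: 14→31, due 27, tardiness 4
J4: 31→39, due 29, tardiness 10
J2: 39→41, due 34, tardiness 7
J6: 41→44, due 39, tardiness 5
J1: 44→60, due 42, tardiness 18
Sum = 0+4+10+7+5+18 = 44.
SPT 45, LPT 102, EDD 44 → minimum 44.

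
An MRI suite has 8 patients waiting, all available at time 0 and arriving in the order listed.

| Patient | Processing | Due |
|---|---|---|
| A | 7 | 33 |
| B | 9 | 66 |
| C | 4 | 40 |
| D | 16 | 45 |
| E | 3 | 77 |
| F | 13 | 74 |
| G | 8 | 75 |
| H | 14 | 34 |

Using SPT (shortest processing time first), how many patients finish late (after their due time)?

2

SPT (increasing processing time): E C A G B F H D.
E: 0→3, due 77, tardiness 0
C: 3→7, due 40, tardiness 0
A: 7→14, due 33, tardiness 0
G: 14→22, due 75, tardiness 0
B: 22→31, due 66, tardiness 0
F: 31→44, due 74, tardiness 0
H: 44→58, due 34, tardiness 24
D: 58→74, due 45, tardiness 29
Late patients: 2.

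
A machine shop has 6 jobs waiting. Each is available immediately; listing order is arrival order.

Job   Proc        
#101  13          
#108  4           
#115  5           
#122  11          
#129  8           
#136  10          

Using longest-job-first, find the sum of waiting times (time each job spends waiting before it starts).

160

LPT (decreasing processing time): #101 #122 #136 #129 #115 #108.
#101: waits 0, runs 0→13
#122: waits 13, runs 13→24
#136: waits 24, runs 24→34
#129: waits 34, runs 34→42
#115: waits 42, runs 42→47
#108: waits 47, runs 47→51
Sum = 0+13+24+34+42+47 = 160.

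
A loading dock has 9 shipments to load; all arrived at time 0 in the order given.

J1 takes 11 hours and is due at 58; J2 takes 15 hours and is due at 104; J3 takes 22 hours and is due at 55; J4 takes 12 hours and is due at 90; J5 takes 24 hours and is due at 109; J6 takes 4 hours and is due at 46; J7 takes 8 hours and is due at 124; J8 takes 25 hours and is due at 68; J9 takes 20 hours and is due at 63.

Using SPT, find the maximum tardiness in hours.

SPT (increasing processing time): J6 J7 J1 J4 J2 J9 J3 J5 J8.
J6: 0→4, due 46, tardiness 0
J7: 4→12, due 124, tardiness 0
J1: 12→23, due 58, tardiness 0
J4: 23→35, due 90, tardiness 0
J2: 35→50, due 104, tardiness 0
J9: 50→70, due 63, tardiness 7
J3: 70→92, due 55, tardiness 37
J5: 92→116, due 109, tardiness 7
J8: 116→141, due 68, tardiness 73
Maximum = 73.

73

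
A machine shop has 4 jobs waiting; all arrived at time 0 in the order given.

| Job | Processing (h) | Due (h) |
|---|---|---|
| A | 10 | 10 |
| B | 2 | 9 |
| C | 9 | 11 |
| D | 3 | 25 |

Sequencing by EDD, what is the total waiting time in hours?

EDD (increasing due date): B A C D.
B: waits 0, runs 0→2
A: waits 2, runs 2→12
C: waits 12, runs 12→21
D: waits 21, runs 21→24
Sum = 0+2+12+21 = 35.

35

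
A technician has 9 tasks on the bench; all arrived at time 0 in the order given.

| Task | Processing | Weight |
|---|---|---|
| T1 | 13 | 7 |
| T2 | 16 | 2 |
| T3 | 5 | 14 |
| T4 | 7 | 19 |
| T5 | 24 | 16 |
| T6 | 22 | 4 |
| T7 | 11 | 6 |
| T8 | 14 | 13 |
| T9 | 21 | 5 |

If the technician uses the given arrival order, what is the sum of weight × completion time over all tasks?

5501

FIFO (arrival order): T1 T2 T3 T4 T5 T6 T7 T8 T9.
T1: finishes 13, weight 7, w·C = 91
T2: finishes 29, weight 2, w·C = 58
T3: finishes 34, weight 14, w·C = 476
T4: finishes 41, weight 19, w·C = 779
T5: finishes 65, weight 16, w·C = 1040
T6: finishes 87, weight 4, w·C = 348
T7: finishes 98, weight 6, w·C = 588
T8: finishes 112, weight 13, w·C = 1456
T9: finishes 133, weight 5, w·C = 665
Sum = 91+58+476+779+1040+348+588+1456+665 = 5501.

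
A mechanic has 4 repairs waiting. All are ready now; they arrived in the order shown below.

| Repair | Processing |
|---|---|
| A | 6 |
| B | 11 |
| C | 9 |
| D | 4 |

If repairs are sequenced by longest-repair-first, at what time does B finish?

11

LPT (decreasing processing time): B C A D.
B: 0→11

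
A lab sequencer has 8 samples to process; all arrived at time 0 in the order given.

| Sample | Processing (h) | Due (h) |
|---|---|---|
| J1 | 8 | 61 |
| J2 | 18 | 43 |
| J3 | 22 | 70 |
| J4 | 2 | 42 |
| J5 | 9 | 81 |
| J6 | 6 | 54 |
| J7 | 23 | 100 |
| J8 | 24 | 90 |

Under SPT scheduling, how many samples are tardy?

SPT (increasing processing time): J4 J6 J1 J5 J2 J3 J7 J8.
J4: 0→2, due 42, tardiness 0
J6: 2→8, due 54, tardiness 0
J1: 8→16, due 61, tardiness 0
J5: 16→25, due 81, tardiness 0
J2: 25→43, due 43, tardiness 0
J3: 43→65, due 70, tardiness 0
J7: 65→88, due 100, tardiness 0
J8: 88→112, due 90, tardiness 22
Late samples: 1.

1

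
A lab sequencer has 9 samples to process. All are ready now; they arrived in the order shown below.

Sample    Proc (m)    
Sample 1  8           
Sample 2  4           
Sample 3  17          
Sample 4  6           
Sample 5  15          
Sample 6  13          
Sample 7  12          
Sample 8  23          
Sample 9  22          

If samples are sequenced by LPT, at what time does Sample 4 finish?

116

LPT (decreasing processing time): Sample 8 Sample 9 Sample 3 Sample 5 Sample 6 Sample 7 Sample 1 Sample 4 Sample 2.
Sample 8: 0→23
Sample 9: 23→45
Sample 3: 45→62
Sample 5: 62→77
Sample 6: 77→90
Sample 7: 90→102
Sample 1: 102→110
Sample 4: 110→116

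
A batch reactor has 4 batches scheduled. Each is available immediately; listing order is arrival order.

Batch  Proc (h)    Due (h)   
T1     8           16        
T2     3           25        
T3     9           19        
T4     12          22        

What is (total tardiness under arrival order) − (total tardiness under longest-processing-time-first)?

FIFO (arrival order): T1 T2 T3 T4.
T1: 0→8, due 16, tardiness 0
T2: 8→11, due 25, tardiness 0
T3: 11→20, due 19, tardiness 1
T4: 20→32, due 22, tardiness 10
Sum = 0+0+1+10 = 11.
LPT (decreasing processing time): T4 T3 T1 T2.
T4: 0→12, due 22, tardiness 0
T3: 12→21, due 19, tardiness 2
T1: 21→29, due 16, tardiness 13
T2: 29→32, due 25, tardiness 7
Sum = 0+2+13+7 = 22.
Difference = 11 − 22 = -11.

-11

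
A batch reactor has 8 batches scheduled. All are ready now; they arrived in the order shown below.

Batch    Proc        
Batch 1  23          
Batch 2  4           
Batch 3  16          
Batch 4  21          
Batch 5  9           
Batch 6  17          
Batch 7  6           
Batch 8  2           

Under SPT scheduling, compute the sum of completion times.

SPT (increasing processing time): Batch 8 Batch 2 Batch 7 Batch 5 Batch 3 Batch 6 Batch 4 Batch 1.
Batch 8: 0→2
Batch 2: 2→6
Batch 7: 6→12
Batch 5: 12→21
Batch 3: 21→37
Batch 6: 37→54
Batch 4: 54→75
Batch 1: 75→98
Sum = 2+6+12+21+37+54+75+98 = 305.

305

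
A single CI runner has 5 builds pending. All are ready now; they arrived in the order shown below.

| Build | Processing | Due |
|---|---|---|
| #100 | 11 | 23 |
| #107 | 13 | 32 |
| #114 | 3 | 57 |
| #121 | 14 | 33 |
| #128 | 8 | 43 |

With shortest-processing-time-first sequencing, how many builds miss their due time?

2

SPT (increasing processing time): #114 #128 #100 #107 #121.
#114: 0→3, due 57, tardiness 0
#128: 3→11, due 43, tardiness 0
#100: 11→22, due 23, tardiness 0
#107: 22→35, due 32, tardiness 3
#121: 35→49, due 33, tardiness 16
Late builds: 2.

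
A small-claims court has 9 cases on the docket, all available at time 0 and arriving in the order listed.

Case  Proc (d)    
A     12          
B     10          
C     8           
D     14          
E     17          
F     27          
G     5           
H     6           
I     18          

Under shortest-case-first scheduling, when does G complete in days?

5

SPT (increasing processing time): G H C B A D E I F.
G: 0→5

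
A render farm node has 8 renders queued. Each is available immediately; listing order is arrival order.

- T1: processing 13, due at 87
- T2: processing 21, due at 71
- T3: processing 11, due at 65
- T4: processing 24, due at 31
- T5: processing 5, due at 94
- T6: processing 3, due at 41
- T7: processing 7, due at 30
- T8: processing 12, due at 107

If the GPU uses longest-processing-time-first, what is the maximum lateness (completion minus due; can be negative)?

LPT (decreasing processing time): T4 T2 T1 T8 T3 T7 T5 T6.
T4: 0→24, due 31, lateness -7
T2: 24→45, due 71, lateness -26
T1: 45→58, due 87, lateness -29
T8: 58→70, due 107, lateness -37
T3: 70→81, due 65, lateness 16
T7: 81→88, due 30, lateness 58
T5: 88→93, due 94, lateness -1
T6: 93→96, due 41, lateness 55
Maximum = 58.

58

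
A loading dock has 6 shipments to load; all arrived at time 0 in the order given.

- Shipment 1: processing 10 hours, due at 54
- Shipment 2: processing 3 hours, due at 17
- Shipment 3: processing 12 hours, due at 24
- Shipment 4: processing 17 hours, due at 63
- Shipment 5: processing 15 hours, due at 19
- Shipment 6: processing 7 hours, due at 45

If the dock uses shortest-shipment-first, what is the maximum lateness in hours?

SPT (increasing processing time): Shipment 2 Shipment 6 Shipment 1 Shipment 3 Shipment 5 Shipment 4.
Shipment 2: 0→3, due 17, lateness -14
Shipment 6: 3→10, due 45, lateness -35
Shipment 1: 10→20, due 54, lateness -34
Shipment 3: 20→32, due 24, lateness 8
Shipment 5: 32→47, due 19, lateness 28
Shipment 4: 47→64, due 63, lateness 1
Maximum = 28.

28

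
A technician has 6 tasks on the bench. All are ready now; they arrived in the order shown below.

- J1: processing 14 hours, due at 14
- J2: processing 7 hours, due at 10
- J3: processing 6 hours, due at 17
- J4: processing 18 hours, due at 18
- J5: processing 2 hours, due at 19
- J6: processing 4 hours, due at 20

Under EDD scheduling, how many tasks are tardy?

EDD (increasing due date): J2 J1 J3 J4 J5 J6.
J2: 0→7, due 10, tardiness 0
J1: 7→21, due 14, tardiness 7
J3: 21→27, due 17, tardiness 10
J4: 27→45, due 18, tardiness 27
J5: 45→47, due 19, tardiness 28
J6: 47→51, due 20, tardiness 31
Late tasks: 5.

5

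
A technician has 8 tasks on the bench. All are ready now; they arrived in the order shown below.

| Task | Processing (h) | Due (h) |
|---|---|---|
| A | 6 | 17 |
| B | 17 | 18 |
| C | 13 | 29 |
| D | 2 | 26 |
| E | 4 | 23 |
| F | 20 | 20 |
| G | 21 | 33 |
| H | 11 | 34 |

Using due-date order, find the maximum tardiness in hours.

60

EDD (increasing due date): A B F E D C G H.
A: 0→6, due 17, tardiness 0
B: 6→23, due 18, tardiness 5
F: 23→43, due 20, tardiness 23
E: 43→47, due 23, tardiness 24
D: 47→49, due 26, tardiness 23
C: 49→62, due 29, tardiness 33
G: 62→83, due 33, tardiness 50
H: 83→94, due 34, tardiness 60
Maximum = 60.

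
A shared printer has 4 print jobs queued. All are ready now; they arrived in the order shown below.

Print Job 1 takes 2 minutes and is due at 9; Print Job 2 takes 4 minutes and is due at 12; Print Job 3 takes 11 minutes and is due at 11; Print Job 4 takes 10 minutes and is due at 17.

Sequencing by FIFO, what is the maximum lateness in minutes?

10

FIFO (arrival order): Print Job 1 Print Job 2 Print Job 3 Print Job 4.
Print Job 1: 0→2, due 9, lateness -7
Print Job 2: 2→6, due 12, lateness -6
Print Job 3: 6→17, due 11, lateness 6
Print Job 4: 17→27, due 17, lateness 10
Maximum = 10.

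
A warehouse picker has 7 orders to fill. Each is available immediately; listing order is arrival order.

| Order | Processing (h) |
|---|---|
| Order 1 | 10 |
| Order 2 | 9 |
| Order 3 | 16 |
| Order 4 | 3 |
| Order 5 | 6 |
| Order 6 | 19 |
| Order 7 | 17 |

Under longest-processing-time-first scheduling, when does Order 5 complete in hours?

LPT (decreasing processing time): Order 6 Order 7 Order 3 Order 1 Order 2 Order 5 Order 4.
Order 6: 0→19
Order 7: 19→36
Order 3: 36→52
Order 1: 52→62
Order 2: 62→71
Order 5: 71→77

77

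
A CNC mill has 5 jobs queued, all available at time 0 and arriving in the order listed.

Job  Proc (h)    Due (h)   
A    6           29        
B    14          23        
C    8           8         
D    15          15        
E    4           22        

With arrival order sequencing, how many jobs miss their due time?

3

FIFO (arrival order): A B C D E.
A: 0→6, due 29, tardiness 0
B: 6→20, due 23, tardiness 0
C: 20→28, due 8, tardiness 20
D: 28→43, due 15, tardiness 28
E: 43→47, due 22, tardiness 25
Late jobs: 3.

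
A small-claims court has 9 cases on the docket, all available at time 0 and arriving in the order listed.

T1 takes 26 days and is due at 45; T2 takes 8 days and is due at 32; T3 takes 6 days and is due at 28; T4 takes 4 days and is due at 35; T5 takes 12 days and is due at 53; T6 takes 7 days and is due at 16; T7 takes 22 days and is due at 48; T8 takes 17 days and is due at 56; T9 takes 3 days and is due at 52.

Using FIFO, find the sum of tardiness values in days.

209

FIFO (arrival order): T1 T2 T3 T4 T5 T6 T7 T8 T9.
T1: 0→26, due 45, tardiness 0
T2: 26→34, due 32, tardiness 2
T3: 34→40, due 28, tardiness 12
T4: 40→44, due 35, tardiness 9
T5: 44→56, due 53, tardiness 3
T6: 56→63, due 16, tardiness 47
T7: 63→85, due 48, tardiness 37
T8: 85→102, due 56, tardiness 46
T9: 102→105, due 52, tardiness 53
Sum = 0+2+12+9+3+47+37+46+53 = 209.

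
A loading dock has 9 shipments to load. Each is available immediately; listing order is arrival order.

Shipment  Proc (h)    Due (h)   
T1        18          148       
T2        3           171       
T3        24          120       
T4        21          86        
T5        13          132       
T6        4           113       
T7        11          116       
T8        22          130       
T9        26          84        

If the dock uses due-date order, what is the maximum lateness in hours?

EDD (increasing due date): T9 T4 T6 T7 T3 T8 T5 T1 T2.
T9: 0→26, due 84, lateness -58
T4: 26→47, due 86, lateness -39
T6: 47→51, due 113, lateness -62
T7: 51→62, due 116, lateness -54
T3: 62→86, due 120, lateness -34
T8: 86→108, due 130, lateness -22
T5: 108→121, due 132, lateness -11
T1: 121→139, due 148, lateness -9
T2: 139→142, due 171, lateness -29
Maximum = -9.

-9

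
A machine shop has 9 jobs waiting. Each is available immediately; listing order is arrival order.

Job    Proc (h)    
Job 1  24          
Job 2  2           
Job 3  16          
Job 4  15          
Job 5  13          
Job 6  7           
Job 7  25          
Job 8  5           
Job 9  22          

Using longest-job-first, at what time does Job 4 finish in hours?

102

LPT (decreasing processing time): Job 7 Job 1 Job 9 Job 3 Job 4 Job 5 Job 6 Job 8 Job 2.
Job 7: 0→25
Job 1: 25→49
Job 9: 49→71
Job 3: 71→87
Job 4: 87→102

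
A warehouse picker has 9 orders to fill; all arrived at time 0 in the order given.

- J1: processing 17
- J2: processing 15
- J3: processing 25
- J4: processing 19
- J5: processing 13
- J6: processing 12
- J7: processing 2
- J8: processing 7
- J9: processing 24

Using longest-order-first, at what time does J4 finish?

LPT (decreasing processing time): J3 J9 J4 J1 J2 J5 J6 J8 J7.
J3: 0→25
J9: 25→49
J4: 49→68

68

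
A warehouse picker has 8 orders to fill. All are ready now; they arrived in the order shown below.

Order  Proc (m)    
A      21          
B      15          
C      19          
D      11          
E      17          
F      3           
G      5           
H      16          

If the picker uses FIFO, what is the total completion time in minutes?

545

FIFO (arrival order): A B C D E F G H.
A: 0→21
B: 21→36
C: 36→55
D: 55→66
E: 66→83
F: 83→86
G: 86→91
H: 91→107
Sum = 21+36+55+66+83+86+91+107 = 545.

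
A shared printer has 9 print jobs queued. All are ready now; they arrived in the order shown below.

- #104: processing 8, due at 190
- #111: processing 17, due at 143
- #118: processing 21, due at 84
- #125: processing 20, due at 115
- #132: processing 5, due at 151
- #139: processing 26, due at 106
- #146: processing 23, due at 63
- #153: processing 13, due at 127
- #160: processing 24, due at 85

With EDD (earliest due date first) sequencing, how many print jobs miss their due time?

EDD (increasing due date): #146 #118 #160 #139 #125 #153 #111 #132 #104.
#146: 0→23, due 63, tardiness 0
#118: 23→44, due 84, tardiness 0
#160: 44→68, due 85, tardiness 0
#139: 68→94, due 106, tardiness 0
#125: 94→114, due 115, tardiness 0
#153: 114→127, due 127, tardiness 0
#111: 127→144, due 143, tardiness 1
#132: 144→149, due 151, tardiness 0
#104: 149→157, due 190, tardiness 0
Late print jobs: 1.

1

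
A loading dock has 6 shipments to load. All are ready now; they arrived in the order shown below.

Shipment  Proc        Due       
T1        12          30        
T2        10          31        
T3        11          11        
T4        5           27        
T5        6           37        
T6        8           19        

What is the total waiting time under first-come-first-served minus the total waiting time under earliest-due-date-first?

FIFO (arrival order): T1 T2 T3 T4 T5 T6.
T1: waits 0, runs 0→12
T2: waits 12, runs 12→22
T3: waits 22, runs 22→33
T4: waits 33, runs 33→38
T5: waits 38, runs 38→44
T6: waits 44, runs 44→52
Sum = 0+12+22+33+38+44 = 149.
EDD (increasing due date): T3 T6 T4 T1 T2 T5.
T3: waits 0, runs 0→11
T6: waits 11, runs 11→19
T4: waits 19, runs 19→24
T1: waits 24, runs 24→36
T2: waits 36, runs 36→46
T5: waits 46, runs 46→52
Sum = 0+11+19+24+36+46 = 136.
Difference = 149 − 136 = 13.

13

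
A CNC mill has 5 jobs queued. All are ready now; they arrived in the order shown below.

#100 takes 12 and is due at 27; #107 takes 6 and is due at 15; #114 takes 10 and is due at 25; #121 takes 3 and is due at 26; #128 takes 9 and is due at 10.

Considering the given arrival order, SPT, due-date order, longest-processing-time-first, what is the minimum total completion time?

FIFO (arrival order): #100 #107 #114 #121 #128.
#100: 0→12
#107: 12→18
#114: 18→28
#121: 28→31
#128: 31→40
Sum = 12+18+28+31+40 = 129.
SPT (increasing processing time): #121 #107 #128 #114 #100.
#121: 0→3
#107: 3→9
#128: 9→18
#114: 18→28
#100: 28→40
Sum = 3+9+18+28+40 = 98.
EDD (increasing due date): #128 #107 #114 #121 #100.
#128: 0→9
#107: 9→15
#114: 15→25
#121: 25→28
#100: 28→40
Sum = 9+15+25+28+40 = 117.
LPT (decreasing processing time): #100 #114 #128 #107 #121.
#100: 0→12
#114: 12→22
#128: 22→31
#107: 31→37
#121: 37→40
Sum = 12+22+31+37+40 = 142.
FIFO 129, SPT 98, EDD 117, LPT 142 → minimum 98.

98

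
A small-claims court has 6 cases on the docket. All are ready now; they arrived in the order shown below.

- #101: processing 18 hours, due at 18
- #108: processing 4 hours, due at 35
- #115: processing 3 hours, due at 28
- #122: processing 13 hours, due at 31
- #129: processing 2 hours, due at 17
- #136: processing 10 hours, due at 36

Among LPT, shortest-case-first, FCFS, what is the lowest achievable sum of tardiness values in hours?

LPT (decreasing processing time): #101 #122 #136 #108 #115 #129.
#101: 0→18, due 18, tardiness 0
#122: 18→31, due 31, tardiness 0
#136: 31→41, due 36, tardiness 5
#108: 41→45, due 35, tardiness 10
#115: 45→48, due 28, tardiness 20
#129: 48→50, due 17, tardiness 33
Sum = 0+0+5+10+20+33 = 68.
SPT (increasing processing time): #129 #115 #108 #136 #122 #101.
#129: 0→2, due 17, tardiness 0
#115: 2→5, due 28, tardiness 0
#108: 5→9, due 35, tardiness 0
#136: 9→19, due 36, tardiness 0
#122: 19→32, due 31, tardiness 1
#101: 32→50, due 18, tardiness 32
Sum = 0+0+0+0+1+32 = 33.
FIFO (arrival order): #101 #108 #115 #122 #129 #136.
#101: 0→18, due 18, tardiness 0
#108: 18→22, due 35, tardiness 0
#115: 22→25, due 28, tardiness 0
#122: 25→38, due 31, tardiness 7
#129: 38→40, due 17, tardiness 23
#136: 40→50, due 36, tardiness 14
Sum = 0+0+0+7+23+14 = 44.
LPT 68, SPT 33, FIFO 44 → minimum 33.

33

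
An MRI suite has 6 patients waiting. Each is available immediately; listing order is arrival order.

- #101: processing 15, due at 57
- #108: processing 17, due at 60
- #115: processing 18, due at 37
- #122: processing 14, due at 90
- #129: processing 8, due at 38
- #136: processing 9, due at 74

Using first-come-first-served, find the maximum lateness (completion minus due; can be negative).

FIFO (arrival order): #101 #108 #115 #122 #129 #136.
#101: 0→15, due 57, lateness -42
#108: 15→32, due 60, lateness -28
#115: 32→50, due 37, lateness 13
#122: 50→64, due 90, lateness -26
#129: 64→72, due 38, lateness 34
#136: 72→81, due 74, lateness 7
Maximum = 34.

34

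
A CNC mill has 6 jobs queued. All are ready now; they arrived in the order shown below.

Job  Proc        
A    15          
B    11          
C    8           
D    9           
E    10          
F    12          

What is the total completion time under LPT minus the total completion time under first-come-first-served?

LPT (decreasing processing time): A F B E D C.
A: 0→15
F: 15→27
B: 27→38
E: 38→48
D: 48→57
C: 57→65
Sum = 15+27+38+48+57+65 = 250.
FIFO (arrival order): A B C D E F.
A: 0→15
B: 15→26
C: 26→34
D: 34→43
E: 43→53
F: 53→65
Sum = 15+26+34+43+53+65 = 236.
Difference = 250 − 236 = 14.

14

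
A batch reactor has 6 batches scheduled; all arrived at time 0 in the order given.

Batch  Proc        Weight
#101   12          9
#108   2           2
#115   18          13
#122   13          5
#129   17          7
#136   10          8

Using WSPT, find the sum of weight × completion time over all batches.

WSPT (decreasing weight/processing-time ratio): #108 #136 #101 #115 #129 #122.
#108: finishes 2, weight 2, w·C = 4
#136: finishes 12, weight 8, w·C = 96
#101: finishes 24, weight 9, w·C = 216
#115: finishes 42, weight 13, w·C = 546
#129: finishes 59, weight 7, w·C = 413
#122: finishes 72, weight 5, w·C = 360
Sum = 4+96+216+546+413+360 = 1635.

1635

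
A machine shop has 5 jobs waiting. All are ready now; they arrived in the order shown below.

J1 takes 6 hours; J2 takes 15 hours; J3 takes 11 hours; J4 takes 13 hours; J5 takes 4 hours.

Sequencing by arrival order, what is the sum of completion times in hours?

FIFO (arrival order): J1 J2 J3 J4 J5.
J1: 0→6
J2: 6→21
J3: 21→32
J4: 32→45
J5: 45→49
Sum = 6+21+32+45+49 = 153.

153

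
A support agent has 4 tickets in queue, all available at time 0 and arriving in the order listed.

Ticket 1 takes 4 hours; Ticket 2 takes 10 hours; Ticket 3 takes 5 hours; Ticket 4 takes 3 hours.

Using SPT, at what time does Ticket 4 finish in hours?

3

SPT (increasing processing time): Ticket 4 Ticket 1 Ticket 3 Ticket 2.
Ticket 4: 0→3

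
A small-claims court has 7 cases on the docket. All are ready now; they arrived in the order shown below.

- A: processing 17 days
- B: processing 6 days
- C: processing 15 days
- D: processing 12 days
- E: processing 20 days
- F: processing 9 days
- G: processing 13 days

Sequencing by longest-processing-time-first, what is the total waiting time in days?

337

LPT (decreasing processing time): E A C G D F B.
E: waits 0, runs 0→20
A: waits 20, runs 20→37
C: waits 37, runs 37→52
G: waits 52, runs 52→65
D: waits 65, runs 65→77
F: waits 77, runs 77→86
B: waits 86, runs 86→92
Sum = 0+20+37+52+65+77+86 = 337.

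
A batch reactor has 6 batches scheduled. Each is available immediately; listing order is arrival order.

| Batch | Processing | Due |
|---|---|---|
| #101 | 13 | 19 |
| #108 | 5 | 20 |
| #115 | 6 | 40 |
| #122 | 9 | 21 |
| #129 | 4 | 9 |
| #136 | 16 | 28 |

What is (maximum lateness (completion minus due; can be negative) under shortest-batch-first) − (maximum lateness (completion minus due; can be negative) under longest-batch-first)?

SPT (increasing processing time): #129 #108 #115 #122 #101 #136.
#129: 0→4, due 9, lateness -5
#108: 4→9, due 20, lateness -11
#115: 9→15, due 40, lateness -25
#122: 15→24, due 21, lateness 3
#101: 24→37, due 19, lateness 18
#136: 37→53, due 28, lateness 25
Maximum = 25.
LPT (decreasing processing time): #136 #101 #122 #115 #108 #129.
#136: 0→16, due 28, lateness -12
#101: 16→29, due 19, lateness 10
#122: 29→38, due 21, lateness 17
#115: 38→44, due 40, lateness 4
#108: 44→49, due 20, lateness 29
#129: 49→53, due 9, lateness 44
Maximum = 44.
Difference = 25 − 44 = -19.

-19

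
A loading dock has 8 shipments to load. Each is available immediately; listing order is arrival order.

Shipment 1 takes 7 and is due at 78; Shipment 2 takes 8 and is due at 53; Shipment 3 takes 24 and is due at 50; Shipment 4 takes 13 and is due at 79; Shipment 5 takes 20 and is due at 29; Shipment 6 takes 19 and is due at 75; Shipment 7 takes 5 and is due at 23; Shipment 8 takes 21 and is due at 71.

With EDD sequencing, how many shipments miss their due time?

EDD (increasing due date): Shipment 7 Shipment 5 Shipment 3 Shipment 2 Shipment 8 Shipment 6 Shipment 1 Shipment 4.
Shipment 7: 0→5, due 23, tardiness 0
Shipment 5: 5→25, due 29, tardiness 0
Shipment 3: 25→49, due 50, tardiness 0
Shipment 2: 49→57, due 53, tardiness 4
Shipment 8: 57→78, due 71, tardiness 7
Shipment 6: 78→97, due 75, tardiness 22
Shipment 1: 97→104, due 78, tardiness 26
Shipment 4: 104→117, due 79, tardiness 38
Late shipments: 5.

5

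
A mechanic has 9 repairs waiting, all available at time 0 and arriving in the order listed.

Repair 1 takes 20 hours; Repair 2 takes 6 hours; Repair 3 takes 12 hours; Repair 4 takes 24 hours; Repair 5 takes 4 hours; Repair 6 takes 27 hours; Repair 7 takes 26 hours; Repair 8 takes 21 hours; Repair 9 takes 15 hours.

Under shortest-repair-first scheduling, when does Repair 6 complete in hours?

SPT (increasing processing time): Repair 5 Repair 2 Repair 3 Repair 9 Repair 1 Repair 8 Repair 4 Repair 7 Repair 6.
Repair 5: 0→4
Repair 2: 4→10
Repair 3: 10→22
Repair 9: 22→37
Repair 1: 37→57
Repair 8: 57→78
Repair 4: 78→102
Repair 7: 102→128
Repair 6: 128→155

155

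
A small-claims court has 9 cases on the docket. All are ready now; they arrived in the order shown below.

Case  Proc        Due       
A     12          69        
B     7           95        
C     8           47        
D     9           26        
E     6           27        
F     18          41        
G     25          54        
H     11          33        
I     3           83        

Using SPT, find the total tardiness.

96

SPT (increasing processing time): I E B C D H A F G.
I: 0→3, due 83, tardiness 0
E: 3→9, due 27, tardiness 0
B: 9→16, due 95, tardiness 0
C: 16→24, due 47, tardiness 0
D: 24→33, due 26, tardiness 7
H: 33→44, due 33, tardiness 11
A: 44→56, due 69, tardiness 0
F: 56→74, due 41, tardiness 33
G: 74→99, due 54, tardiness 45
Sum = 0+0+0+0+7+11+0+33+45 = 96.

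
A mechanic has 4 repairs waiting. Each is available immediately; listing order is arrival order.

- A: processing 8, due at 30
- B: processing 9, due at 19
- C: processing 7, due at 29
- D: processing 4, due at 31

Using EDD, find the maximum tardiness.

0

EDD (increasing due date): B C A D.
B: 0→9, due 19, tardiness 0
C: 9→16, due 29, tardiness 0
A: 16→24, due 30, tardiness 0
D: 24→28, due 31, tardiness 0
Maximum = 0.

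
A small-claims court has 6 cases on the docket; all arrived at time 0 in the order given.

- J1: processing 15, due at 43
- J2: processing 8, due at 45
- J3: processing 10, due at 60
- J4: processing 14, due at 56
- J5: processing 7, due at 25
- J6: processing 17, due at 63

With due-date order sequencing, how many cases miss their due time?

EDD (increasing due date): J5 J1 J2 J4 J3 J6.
J5: 0→7, due 25, tardiness 0
J1: 7→22, due 43, tardiness 0
J2: 22→30, due 45, tardiness 0
J4: 30→44, due 56, tardiness 0
J3: 44→54, due 60, tardiness 0
J6: 54→71, due 63, tardiness 8
Late cases: 1.

1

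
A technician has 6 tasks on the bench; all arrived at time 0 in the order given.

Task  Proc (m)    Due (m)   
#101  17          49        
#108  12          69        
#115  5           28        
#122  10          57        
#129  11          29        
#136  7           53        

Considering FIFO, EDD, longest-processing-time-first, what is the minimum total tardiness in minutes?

0

FIFO (arrival order): #101 #108 #115 #122 #129 #136.
#101: 0→17, due 49, tardiness 0
#108: 17→29, due 69, tardiness 0
#115: 29→34, due 28, tardiness 6
#122: 34→44, due 57, tardiness 0
#129: 44→55, due 29, tardiness 26
#136: 55→62, due 53, tardiness 9
Sum = 0+0+6+0+26+9 = 41.
EDD (increasing due date): #115 #129 #101 #136 #122 #108.
#115: 0→5, due 28, tardiness 0
#129: 5→16, due 29, tardiness 0
#101: 16→33, due 49, tardiness 0
#136: 33→40, due 53, tardiness 0
#122: 40→50, due 57, tardiness 0
#108: 50→62, due 69, tardiness 0
Sum = 0+0+0+0+0+0 = 0.
LPT (decreasing processing time): #101 #108 #129 #122 #136 #115.
#101: 0→17, due 49, tardiness 0
#108: 17→29, due 69, tardiness 0
#129: 29→40, due 29, tardiness 11
#122: 40→50, due 57, tardiness 0
#136: 50→57, due 53, tardiness 4
#115: 57→62, due 28, tardiness 34
Sum = 0+0+11+0+4+34 = 49.
FIFO 41, EDD 0, LPT 49 → minimum 0.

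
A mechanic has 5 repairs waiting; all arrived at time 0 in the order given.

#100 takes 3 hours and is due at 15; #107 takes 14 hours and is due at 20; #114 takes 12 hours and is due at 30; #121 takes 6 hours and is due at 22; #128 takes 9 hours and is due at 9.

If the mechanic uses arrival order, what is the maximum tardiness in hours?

35

FIFO (arrival order): #100 #107 #114 #121 #128.
#100: 0→3, due 15, tardiness 0
#107: 3→17, due 20, tardiness 0
#114: 17→29, due 30, tardiness 0
#121: 29→35, due 22, tardiness 13
#128: 35→44, due 9, tardiness 35
Maximum = 35.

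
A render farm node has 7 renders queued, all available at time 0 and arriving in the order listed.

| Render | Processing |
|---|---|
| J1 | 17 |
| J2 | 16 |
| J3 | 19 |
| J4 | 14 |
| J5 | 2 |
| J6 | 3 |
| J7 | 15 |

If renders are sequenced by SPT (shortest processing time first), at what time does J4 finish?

19

SPT (increasing processing time): J5 J6 J4 J7 J2 J1 J3.
J5: 0→2
J6: 2→5
J4: 5→19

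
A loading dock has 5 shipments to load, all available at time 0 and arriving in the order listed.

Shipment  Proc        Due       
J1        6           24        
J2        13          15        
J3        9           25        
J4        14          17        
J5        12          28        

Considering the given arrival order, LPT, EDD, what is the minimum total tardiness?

58

FIFO (arrival order): J1 J2 J3 J4 J5.
J1: 0→6, due 24, tardiness 0
J2: 6→19, due 15, tardiness 4
J3: 19→28, due 25, tardiness 3
J4: 28→42, due 17, tardiness 25
J5: 42→54, due 28, tardiness 26
Sum = 0+4+3+25+26 = 58.
LPT (decreasing processing time): J4 J2 J5 J3 J1.
J4: 0→14, due 17, tardiness 0
J2: 14→27, due 15, tardiness 12
J5: 27→39, due 28, tardiness 11
J3: 39→48, due 25, tardiness 23
J1: 48→54, due 24, tardiness 30
Sum = 0+12+11+23+30 = 76.
EDD (increasing due date): J2 J4 J1 J3 J5.
J2: 0→13, due 15, tardiness 0
J4: 13→27, due 17, tardiness 10
J1: 27→33, due 24, tardiness 9
J3: 33→42, due 25, tardiness 17
J5: 42→54, due 28, tardiness 26
Sum = 0+10+9+17+26 = 62.
FIFO 58, LPT 76, EDD 62 → minimum 58.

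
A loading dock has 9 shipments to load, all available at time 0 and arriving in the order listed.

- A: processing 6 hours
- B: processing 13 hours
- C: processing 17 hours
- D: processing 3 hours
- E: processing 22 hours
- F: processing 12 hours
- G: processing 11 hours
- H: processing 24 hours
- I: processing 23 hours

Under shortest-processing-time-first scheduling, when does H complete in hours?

SPT (increasing processing time): D A G F B C E I H.
D: 0→3
A: 3→9
G: 9→20
F: 20→32
B: 32→45
C: 45→62
E: 62→84
I: 84→107
H: 107→131

131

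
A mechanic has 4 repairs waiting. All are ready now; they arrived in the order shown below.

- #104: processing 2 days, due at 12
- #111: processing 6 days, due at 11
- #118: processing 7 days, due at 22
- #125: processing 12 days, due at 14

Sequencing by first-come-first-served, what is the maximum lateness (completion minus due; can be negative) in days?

FIFO (arrival order): #104 #111 #118 #125.
#104: 0→2, due 12, lateness -10
#111: 2→8, due 11, lateness -3
#118: 8→15, due 22, lateness -7
#125: 15→27, due 14, lateness 13
Maximum = 13.

13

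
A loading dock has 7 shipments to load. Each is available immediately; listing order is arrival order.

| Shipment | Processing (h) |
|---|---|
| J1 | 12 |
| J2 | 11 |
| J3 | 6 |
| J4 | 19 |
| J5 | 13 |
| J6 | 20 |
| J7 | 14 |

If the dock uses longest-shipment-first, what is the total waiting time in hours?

LPT (decreasing processing time): J6 J4 J7 J5 J1 J2 J3.
J6: waits 0, runs 0→20
J4: waits 20, runs 20→39
J7: waits 39, runs 39→53
J5: waits 53, runs 53→66
J1: waits 66, runs 66→78
J2: waits 78, runs 78→89
J3: waits 89, runs 89→95
Sum = 0+20+39+53+66+78+89 = 345.

345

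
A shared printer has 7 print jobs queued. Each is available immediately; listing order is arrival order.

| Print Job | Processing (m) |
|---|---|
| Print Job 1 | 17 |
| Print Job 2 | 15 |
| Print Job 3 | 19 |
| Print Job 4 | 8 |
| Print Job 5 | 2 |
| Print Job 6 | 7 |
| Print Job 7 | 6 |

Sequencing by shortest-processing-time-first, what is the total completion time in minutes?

215

SPT (increasing processing time): Print Job 5 Print Job 7 Print Job 6 Print Job 4 Print Job 2 Print Job 1 Print Job 3.
Print Job 5: 0→2
Print Job 7: 2→8
Print Job 6: 8→15
Print Job 4: 15→23
Print Job 2: 23→38
Print Job 1: 38→55
Print Job 3: 55→74
Sum = 2+8+15+23+38+55+74 = 215.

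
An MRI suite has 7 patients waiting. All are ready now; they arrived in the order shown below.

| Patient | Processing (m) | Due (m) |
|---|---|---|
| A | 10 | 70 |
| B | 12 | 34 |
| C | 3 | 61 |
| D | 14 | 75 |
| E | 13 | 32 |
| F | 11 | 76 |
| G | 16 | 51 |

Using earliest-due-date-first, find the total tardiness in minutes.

EDD (increasing due date): E B G C A D F.
E: 0→13, due 32, tardiness 0
B: 13→25, due 34, tardiness 0
G: 25→41, due 51, tardiness 0
C: 41→44, due 61, tardiness 0
A: 44→54, due 70, tardiness 0
D: 54→68, due 75, tardiness 0
F: 68→79, due 76, tardiness 3
Sum = 0+0+0+0+0+0+3 = 3.

3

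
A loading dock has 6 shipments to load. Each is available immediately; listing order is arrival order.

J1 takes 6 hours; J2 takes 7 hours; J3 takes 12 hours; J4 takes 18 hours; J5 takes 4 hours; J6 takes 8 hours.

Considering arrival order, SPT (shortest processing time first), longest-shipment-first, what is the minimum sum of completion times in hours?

FIFO (arrival order): J1 J2 J3 J4 J5 J6.
J1: 0→6
J2: 6→13
J3: 13→25
J4: 25→43
J5: 43→47
J6: 47→55
Sum = 6+13+25+43+47+55 = 189.
SPT (increasing processing time): J5 J1 J2 J6 J3 J4.
J5: 0→4
J1: 4→10
J2: 10→17
J6: 17→25
J3: 25→37
J4: 37→55
Sum = 4+10+17+25+37+55 = 148.
LPT (decreasing processing time): J4 J3 J6 J2 J1 J5.
J4: 0→18
J3: 18→30
J6: 30→38
J2: 38→45
J1: 45→51
J5: 51→55
Sum = 18+30+38+45+51+55 = 237.
FIFO 189, SPT 148, LPT 237 → minimum 148.

148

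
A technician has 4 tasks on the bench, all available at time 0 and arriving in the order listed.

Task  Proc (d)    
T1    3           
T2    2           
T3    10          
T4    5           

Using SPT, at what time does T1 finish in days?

SPT (increasing processing time): T2 T1 T4 T3.
T2: 0→2
T1: 2→5

5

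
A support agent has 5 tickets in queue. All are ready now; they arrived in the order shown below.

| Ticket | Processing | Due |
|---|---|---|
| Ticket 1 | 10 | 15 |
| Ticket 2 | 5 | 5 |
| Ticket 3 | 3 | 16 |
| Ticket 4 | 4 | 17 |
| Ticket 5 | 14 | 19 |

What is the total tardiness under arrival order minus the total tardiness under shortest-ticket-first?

3

FIFO (arrival order): Ticket 1 Ticket 2 Ticket 3 Ticket 4 Ticket 5.
Ticket 1: 0→10, due 15, tardiness 0
Ticket 2: 10→15, due 5, tardiness 10
Ticket 3: 15→18, due 16, tardiness 2
Ticket 4: 18→22, due 17, tardiness 5
Ticket 5: 22→36, due 19, tardiness 17
Sum = 0+10+2+5+17 = 34.
SPT (increasing processing time): Ticket 3 Ticket 4 Ticket 2 Ticket 1 Ticket 5.
Ticket 3: 0→3, due 16, tardiness 0
Ticket 4: 3→7, due 17, tardiness 0
Ticket 2: 7→12, due 5, tardiness 7
Ticket 1: 12→22, due 15, tardiness 7
Ticket 5: 22→36, due 19, tardiness 17
Sum = 0+0+7+7+17 = 31.
Difference = 34 − 31 = 3.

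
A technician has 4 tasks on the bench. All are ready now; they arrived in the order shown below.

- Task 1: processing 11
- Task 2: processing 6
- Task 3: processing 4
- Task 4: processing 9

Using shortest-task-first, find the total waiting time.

33

SPT (increasing processing time): Task 3 Task 2 Task 4 Task 1.
Task 3: waits 0, runs 0→4
Task 2: waits 4, runs 4→10
Task 4: waits 10, runs 10→19
Task 1: waits 19, runs 19→30
Sum = 0+4+10+19 = 33.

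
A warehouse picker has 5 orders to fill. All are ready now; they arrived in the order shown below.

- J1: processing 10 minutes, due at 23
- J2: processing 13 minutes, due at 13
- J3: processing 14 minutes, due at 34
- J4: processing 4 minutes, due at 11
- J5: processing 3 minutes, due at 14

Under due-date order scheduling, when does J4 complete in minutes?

EDD (increasing due date): J4 J2 J5 J1 J3.
J4: 0→4

4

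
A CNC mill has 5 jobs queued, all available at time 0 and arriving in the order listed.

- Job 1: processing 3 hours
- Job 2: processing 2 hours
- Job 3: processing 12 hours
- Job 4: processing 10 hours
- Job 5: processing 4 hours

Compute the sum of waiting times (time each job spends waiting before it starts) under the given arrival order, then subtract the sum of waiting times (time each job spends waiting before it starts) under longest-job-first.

FIFO (arrival order): Job 1 Job 2 Job 3 Job 4 Job 5.
Job 1: waits 0, runs 0→3
Job 2: waits 3, runs 3→5
Job 3: waits 5, runs 5→17
Job 4: waits 17, runs 17→27
Job 5: waits 27, runs 27→31
Sum = 0+3+5+17+27 = 52.
LPT (decreasing processing time): Job 3 Job 4 Job 5 Job 1 Job 2.
Job 3: waits 0, runs 0→12
Job 4: waits 12, runs 12→22
Job 5: waits 22, runs 22→26
Job 1: waits 26, runs 26→29
Job 2: waits 29, runs 29→31
Sum = 0+12+22+26+29 = 89.
Difference = 52 − 89 = -37.

-37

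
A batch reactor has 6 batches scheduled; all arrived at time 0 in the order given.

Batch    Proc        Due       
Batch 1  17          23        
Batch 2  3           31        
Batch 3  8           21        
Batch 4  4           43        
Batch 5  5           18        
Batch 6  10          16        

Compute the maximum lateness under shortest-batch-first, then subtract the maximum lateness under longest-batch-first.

SPT (increasing processing time): Batch 2 Batch 4 Batch 5 Batch 3 Batch 6 Batch 1.
Batch 2: 0→3, due 31, lateness -28
Batch 4: 3→7, due 43, lateness -36
Batch 5: 7→12, due 18, lateness -6
Batch 3: 12→20, due 21, lateness -1
Batch 6: 20→30, due 16, lateness 14
Batch 1: 30→47, due 23, lateness 24
Maximum = 24.
LPT (decreasing processing time): Batch 1 Batch 6 Batch 3 Batch 5 Batch 4 Batch 2.
Batch 1: 0→17, due 23, lateness -6
Batch 6: 17→27, due 16, lateness 11
Batch 3: 27→35, due 21, lateness 14
Batch 5: 35→40, due 18, lateness 22
Batch 4: 40→44, due 43, lateness 1
Batch 2: 44→47, due 31, lateness 16
Maximum = 22.
Difference = 24 − 22 = 2.

2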